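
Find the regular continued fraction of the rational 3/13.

[0; 4, 3]

Run the Euclidean algorithm on 3 and 13; the successive quotients are the partial quotients a_0, a_1, ... (each step inverts the fractional part left over by the previous one):
  3 = 0*13 + 3, so a_0 = 0.
  13 = 4*3 + 1, so a_1 = 4.
  3 = 3*1 + 0, so a_2 = 3.
The remainder reaches 0 after 3 divisions, so the expansion has 3 partial quotients, read off in order.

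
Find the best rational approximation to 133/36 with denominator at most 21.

Expand x = 133/36 as a continued fraction with the Euclidean algorithm:
  133 = 3*36 + 25, so a_0 = 3.
  36 = 1*25 + 11, so a_1 = 1.
  25 = 2*11 + 3, so a_2 = 2.
  11 = 3*3 + 2, so a_3 = 3.
  3 = 1*2 + 1, so a_4 = 1.
  2 = 2*1 + 0, so a_5 = 2.
so x = [3; 1, 2, 3, 1, 2].
Convergents (p_i = a_i*p_{i-1} + p_{i-2}, q_i = a_i*q_{i-1} + q_{i-2} with p_{-2}=0, p_{-1}=1, q_{-2}=1, q_{-1}=0), until the denominator exceeds 21:
  i=0: a_0=3, p_0 = 3*1 + 0 = 3, q_0 = 3*0 + 1 = 1.
  i=1: a_1=1, p_1 = 1*3 + 1 = 4, q_1 = 1*1 + 0 = 1.
  i=2: a_2=2, p_2 = 2*4 + 3 = 11, q_2 = 2*1 + 1 = 3.
  i=3: a_3=3, p_3 = 3*11 + 4 = 37, q_3 = 3*3 + 1 = 10.
  i=4: a_4=1, p_4 = 1*37 + 11 = 48, q_4 = 1*10 + 3 = 13.
  i=5: a_5=2, p_5 = 2*48 + 37 = 133, q_5 = 2*13 + 10 = 36.
q_5 = 36 > 21, so the last convergent with denominator <= 21 is p_4/q_4 = 48/13.
The closest fraction with denominator <= 21 is either p_4/q_4 or the intermediate fraction (k*p_4 + p_3)/(k*q_4 + q_3) with the largest k >= 1 whose denominator stays <= 21; these approach x as k grows, and every other convergent or intermediate fraction in range is farther away.
Largest k: floor((21 - q_3)/q_4) = floor((21 - 10)/13) = 0.
Since k = 0, no intermediate fraction beyond p_4/q_4 has denominator <= 21, so the convergent 48/13 is the closest (its error is |133*13 - 48*36|/(36*13) = 1/468).

48/13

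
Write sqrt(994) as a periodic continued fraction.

[31; (1, 1, 8, 1, 1, 62)]

Write x_i = (sqrt(994) + m_i)/d_i with (m_0, d_0) = (0, 1). a_0 = floor(sqrt(994)) = 31, since 31^2 = 961 <= 994 < 1024 = 32^2.
Iterate m_{i+1} = d_i*a_i - m_i, d_{i+1} = (994 - m_{i+1}^2)/d_i, a_{i+1} = floor((a_0 + m_{i+1})/d_{i+1}):
  m_1 = 1*31 - 0 = 31, d_1 = (994 - 31^2)/1 = 33/1 = 33, a_1 = floor((31 + 31)/33) = 1.
  m_2 = 33*1 - 31 = 2, d_2 = (994 - 2^2)/33 = 990/33 = 30, a_2 = floor((31 + 2)/30) = 1.
  m_3 = 30*1 - 2 = 28, d_3 = (994 - 28^2)/30 = 210/30 = 7, a_3 = floor((31 + 28)/7) = 8.
  m_4 = 7*8 - 28 = 28, d_4 = (994 - 28^2)/7 = 210/7 = 30, a_4 = floor((31 + 28)/30) = 1.
  m_5 = 30*1 - 28 = 2, d_5 = (994 - 2^2)/30 = 990/30 = 33, a_5 = floor((31 + 2)/33) = 1.
  m_6 = 33*1 - 2 = 31, d_6 = (994 - 31^2)/33 = 33/33 = 1, a_6 = floor((31 + 31)/1) = 62.
  m_7 = 1*62 - 31 = 31, d_7 = (994 - 31^2)/1 = 33/1 = 33: (m_7, d_7) = (m_1, d_1) = (31, 33), so from here the quotients repeat a_1, ..., a_6; the period length is 6.
Hence the expansion of sqrt(994) is a_0 = 31 followed by the repeating block 1, 1, 8, 1, 1, 62 (period 6).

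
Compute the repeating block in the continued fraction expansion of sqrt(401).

Write x_i = (sqrt(401) + m_i)/d_i with (m_0, d_0) = (0, 1). a_0 = floor(sqrt(401)) = 20, since 20^2 = 400 <= 401 < 441 = 21^2.
Iterate m_{i+1} = d_i*a_i - m_i, d_{i+1} = (401 - m_{i+1}^2)/d_i, a_{i+1} = floor((a_0 + m_{i+1})/d_{i+1}):
  m_1 = 1*20 - 0 = 20, d_1 = (401 - 20^2)/1 = 1/1 = 1, a_1 = floor((20 + 20)/1) = 40.
  m_2 = 1*40 - 20 = 20, d_2 = (401 - 20^2)/1 = 1/1 = 1: (m_2, d_2) = (m_1, d_1) = (20, 1), so from here the quotient a_1 repeats; the period length is 1.
Hence the expansion of sqrt(401) is a_0 = 20 followed by the repeating block 40 (period 1).

[20; (40)]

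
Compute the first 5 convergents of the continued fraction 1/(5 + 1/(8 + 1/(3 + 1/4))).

Using the convergent recurrence p_i = a_i*p_{i-1} + p_{i-2}, q_i = a_i*q_{i-1} + q_{i-2} with p_{-2}=0, p_{-1}=1, q_{-2}=1, q_{-1}=0:
  i=0: a_0=0, p_0 = 0*1 + 0 = 0, q_0 = 0*0 + 1 = 1.
  i=1: a_1=5, p_1 = 5*0 + 1 = 1, q_1 = 5*1 + 0 = 5.
  i=2: a_2=8, p_2 = 8*1 + 0 = 8, q_2 = 8*5 + 1 = 41.
  i=3: a_3=3, p_3 = 3*8 + 1 = 25, q_3 = 3*41 + 5 = 128.
  i=4: a_4=4, p_4 = 4*25 + 8 = 108, q_4 = 4*128 + 41 = 553.

0/1, 1/5, 8/41, 25/128, 108/553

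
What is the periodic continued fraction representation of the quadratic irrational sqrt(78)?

[8; (1, 4, 1, 16)]

Write x_i = (sqrt(78) + m_i)/d_i with (m_0, d_0) = (0, 1). a_0 = floor(sqrt(78)) = 8, since 8^2 = 64 <= 78 < 81 = 9^2.
Iterate m_{i+1} = d_i*a_i - m_i, d_{i+1} = (78 - m_{i+1}^2)/d_i, a_{i+1} = floor((a_0 + m_{i+1})/d_{i+1}):
  m_1 = 1*8 - 0 = 8, d_1 = (78 - 8^2)/1 = 14/1 = 14, a_1 = floor((8 + 8)/14) = 1.
  m_2 = 14*1 - 8 = 6, d_2 = (78 - 6^2)/14 = 42/14 = 3, a_2 = floor((8 + 6)/3) = 4.
  m_3 = 3*4 - 6 = 6, d_3 = (78 - 6^2)/3 = 42/3 = 14, a_3 = floor((8 + 6)/14) = 1.
  m_4 = 14*1 - 6 = 8, d_4 = (78 - 8^2)/14 = 14/14 = 1, a_4 = floor((8 + 8)/1) = 16.
  m_5 = 1*16 - 8 = 8, d_5 = (78 - 8^2)/1 = 14/1 = 14: (m_5, d_5) = (m_1, d_1) = (8, 14), so from here the quotients repeat a_1, ..., a_4; the period length is 4.
Hence the expansion of sqrt(78) is a_0 = 8 followed by the repeating block 1, 4, 1, 16 (period 4).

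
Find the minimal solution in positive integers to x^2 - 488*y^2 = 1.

(x, y) = (243, 11)

First expand sqrt(488) as a continued fraction. With x_i = (sqrt(488) + m_i)/d_i and (m_0, d_0) = (0, 1): a_0 = floor(sqrt(488)) = 22, since 22^2 = 484 <= 488 < 529 = 23^2.
Iterate m_{i+1} = d_i*a_i - m_i, d_{i+1} = (488 - m_{i+1}^2)/d_i, a_{i+1} = floor((a_0 + m_{i+1})/d_{i+1}):
  m_1 = 1*22 - 0 = 22, d_1 = (488 - 22^2)/1 = 4/1 = 4, a_1 = floor((22 + 22)/4) = 11.
  m_2 = 4*11 - 22 = 22, d_2 = (488 - 22^2)/4 = 4/4 = 1, a_2 = floor((22 + 22)/1) = 44.
  m_3 = 1*44 - 22 = 22, d_3 = (488 - 22^2)/1 = 4/1 = 4: (m_3, d_3) = (m_1, d_1) = (22, 4), so from here the quotients repeat a_1, a_2; the period length is 2.
So sqrt(488) = [22; (11, 44)] with period length k = 2.
k is even, so the fundamental solution of x^2 - 488y^2 = 1 is (p_{k-1}, q_{k-1}) = (p_1, q_1); compute convergents through index 1.
Convergents (p_i = a_i*p_{i-1} + p_{i-2}, q_i = a_i*q_{i-1} + q_{i-2} with p_{-2}=0, p_{-1}=1, q_{-2}=1, q_{-1}=0):
  i=0: a_0=22, p_0 = 22*1 + 0 = 22, q_0 = 22*0 + 1 = 1.
  i=1: a_1=11, p_1 = 11*22 + 1 = 243, q_1 = 11*1 + 0 = 11.
Check: 243^2 - 488*11^2 = 59049 - 59048 = 1, so (x, y) = (243, 11) solves the equation, and by the theorem it is the least positive solution.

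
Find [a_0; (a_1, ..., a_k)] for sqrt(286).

Write x_i = (sqrt(286) + m_i)/d_i with (m_0, d_0) = (0, 1). a_0 = floor(sqrt(286)) = 16, since 16^2 = 256 <= 286 < 289 = 17^2.
Iterate m_{i+1} = d_i*a_i - m_i, d_{i+1} = (286 - m_{i+1}^2)/d_i, a_{i+1} = floor((a_0 + m_{i+1})/d_{i+1}):
  m_1 = 1*16 - 0 = 16, d_1 = (286 - 16^2)/1 = 30/1 = 30, a_1 = floor((16 + 16)/30) = 1.
  m_2 = 30*1 - 16 = 14, d_2 = (286 - 14^2)/30 = 90/30 = 3, a_2 = floor((16 + 14)/3) = 10.
  m_3 = 3*10 - 14 = 16, d_3 = (286 - 16^2)/3 = 30/3 = 10, a_3 = floor((16 + 16)/10) = 3.
  m_4 = 10*3 - 16 = 14, d_4 = (286 - 14^2)/10 = 90/10 = 9, a_4 = floor((16 + 14)/9) = 3.
  m_5 = 9*3 - 14 = 13, d_5 = (286 - 13^2)/9 = 117/9 = 13, a_5 = floor((16 + 13)/13) = 2.
  m_6 = 13*2 - 13 = 13, d_6 = (286 - 13^2)/13 = 117/13 = 9, a_6 = floor((16 + 13)/9) = 3.
  m_7 = 9*3 - 13 = 14, d_7 = (286 - 14^2)/9 = 90/9 = 10, a_7 = floor((16 + 14)/10) = 3.
  m_8 = 10*3 - 14 = 16, d_8 = (286 - 16^2)/10 = 30/10 = 3, a_8 = floor((16 + 16)/3) = 10.
  m_9 = 3*10 - 16 = 14, d_9 = (286 - 14^2)/3 = 90/3 = 30, a_9 = floor((16 + 14)/30) = 1.
  m_10 = 30*1 - 14 = 16, d_10 = (286 - 16^2)/30 = 30/30 = 1, a_10 = floor((16 + 16)/1) = 32.
  m_11 = 1*32 - 16 = 16, d_11 = (286 - 16^2)/1 = 30/1 = 30: (m_11, d_11) = (m_1, d_1) = (16, 30), so from here the quotients repeat a_1, ..., a_10; the period length is 10.
Hence the expansion of sqrt(286) is a_0 = 16 followed by the repeating block 1, 10, 3, 3, 2, 3, 3, 10, 1, 32 (period 10).

[16; (1, 10, 3, 3, 2, 3, 3, 10, 1, 32)]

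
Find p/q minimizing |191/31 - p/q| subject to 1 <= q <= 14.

Expand x = 191/31 as a continued fraction with the Euclidean algorithm:
  191 = 6*31 + 5, so a_0 = 6.
  31 = 6*5 + 1, so a_1 = 6.
  5 = 5*1 + 0, so a_2 = 5.
so x = [6; 6, 5].
Convergents (p_i = a_i*p_{i-1} + p_{i-2}, q_i = a_i*q_{i-1} + q_{i-2} with p_{-2}=0, p_{-1}=1, q_{-2}=1, q_{-1}=0), until the denominator exceeds 14:
  i=0: a_0=6, p_0 = 6*1 + 0 = 6, q_0 = 6*0 + 1 = 1.
  i=1: a_1=6, p_1 = 6*6 + 1 = 37, q_1 = 6*1 + 0 = 6.
  i=2: a_2=5, p_2 = 5*37 + 6 = 191, q_2 = 5*6 + 1 = 31.
q_2 = 31 > 14, so the last convergent with denominator <= 14 is p_1/q_1 = 37/6.
The closest fraction with denominator <= 14 is either p_1/q_1 or the intermediate fraction (k*p_1 + p_0)/(k*q_1 + q_0) with the largest k >= 1 whose denominator stays <= 14; these approach x as k grows, and every other convergent or intermediate fraction in range is farther away.
Largest k: floor((14 - q_0)/q_1) = floor((14 - 1)/6) = 2.
That gives (2*37 + 6)/(2*6 + 1) = 80/13.
Compare the errors: |x - 37/6| = |191*6 - 37*31|/(31*6) = 1/186, and |x - 80/13| = |191*13 - 80*31|/(31*13) = 3/403.
Cross-multiplying, 1*403 = 403 < 558 = 3*186, so 1/186 is smaller: the convergent 37/6 is closer to x than 80/13.

37/6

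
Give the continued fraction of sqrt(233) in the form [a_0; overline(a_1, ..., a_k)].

Write x_i = (sqrt(233) + m_i)/d_i with (m_0, d_0) = (0, 1). a_0 = floor(sqrt(233)) = 15, since 15^2 = 225 <= 233 < 256 = 16^2.
Iterate m_{i+1} = d_i*a_i - m_i, d_{i+1} = (233 - m_{i+1}^2)/d_i, a_{i+1} = floor((a_0 + m_{i+1})/d_{i+1}):
  m_1 = 1*15 - 0 = 15, d_1 = (233 - 15^2)/1 = 8/1 = 8, a_1 = floor((15 + 15)/8) = 3.
  m_2 = 8*3 - 15 = 9, d_2 = (233 - 9^2)/8 = 152/8 = 19, a_2 = floor((15 + 9)/19) = 1.
  m_3 = 19*1 - 9 = 10, d_3 = (233 - 10^2)/19 = 133/19 = 7, a_3 = floor((15 + 10)/7) = 3.
  m_4 = 7*3 - 10 = 11, d_4 = (233 - 11^2)/7 = 112/7 = 16, a_4 = floor((15 + 11)/16) = 1.
  m_5 = 16*1 - 11 = 5, d_5 = (233 - 5^2)/16 = 208/16 = 13, a_5 = floor((15 + 5)/13) = 1.
  m_6 = 13*1 - 5 = 8, d_6 = (233 - 8^2)/13 = 169/13 = 13, a_6 = floor((15 + 8)/13) = 1.
  m_7 = 13*1 - 8 = 5, d_7 = (233 - 5^2)/13 = 208/13 = 16, a_7 = floor((15 + 5)/16) = 1.
  m_8 = 16*1 - 5 = 11, d_8 = (233 - 11^2)/16 = 112/16 = 7, a_8 = floor((15 + 11)/7) = 3.
  m_9 = 7*3 - 11 = 10, d_9 = (233 - 10^2)/7 = 133/7 = 19, a_9 = floor((15 + 10)/19) = 1.
  m_10 = 19*1 - 10 = 9, d_10 = (233 - 9^2)/19 = 152/19 = 8, a_10 = floor((15 + 9)/8) = 3.
  m_11 = 8*3 - 9 = 15, d_11 = (233 - 15^2)/8 = 8/8 = 1, a_11 = floor((15 + 15)/1) = 30.
  m_12 = 1*30 - 15 = 15, d_12 = (233 - 15^2)/1 = 8/1 = 8: (m_12, d_12) = (m_1, d_1) = (15, 8), so from here the quotients repeat a_1, ..., a_11; the period length is 11.
Hence the expansion of sqrt(233) is a_0 = 15 followed by the repeating block 3, 1, 3, 1, 1, 1, 1, 3, 1, 3, 30 (period 11).

[15; overline(3, 1, 3, 1, 1, 1, 1, 3, 1, 3, 30)]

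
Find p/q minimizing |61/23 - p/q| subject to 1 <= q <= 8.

Expand x = 61/23 as a continued fraction with the Euclidean algorithm:
  61 = 2*23 + 15, so a_0 = 2.
  23 = 1*15 + 8, so a_1 = 1.
  15 = 1*8 + 7, so a_2 = 1.
  8 = 1*7 + 1, so a_3 = 1.
  7 = 7*1 + 0, so a_4 = 7.
so x = [2; 1, 1, 1, 7].
Convergents (p_i = a_i*p_{i-1} + p_{i-2}, q_i = a_i*q_{i-1} + q_{i-2} with p_{-2}=0, p_{-1}=1, q_{-2}=1, q_{-1}=0), until the denominator exceeds 8:
  i=0: a_0=2, p_0 = 2*1 + 0 = 2, q_0 = 2*0 + 1 = 1.
  i=1: a_1=1, p_1 = 1*2 + 1 = 3, q_1 = 1*1 + 0 = 1.
  i=2: a_2=1, p_2 = 1*3 + 2 = 5, q_2 = 1*1 + 1 = 2.
  i=3: a_3=1, p_3 = 1*5 + 3 = 8, q_3 = 1*2 + 1 = 3.
  i=4: a_4=7, p_4 = 7*8 + 5 = 61, q_4 = 7*3 + 2 = 23.
q_4 = 23 > 8, so the last convergent with denominator <= 8 is p_3/q_3 = 8/3.
The closest fraction with denominator <= 8 is either p_3/q_3 or the intermediate fraction (k*p_3 + p_2)/(k*q_3 + q_2) with the largest k >= 1 whose denominator stays <= 8; these approach x as k grows, and every other convergent or intermediate fraction in range is farther away.
Largest k: floor((8 - q_2)/q_3) = floor((8 - 2)/3) = 2.
That gives (2*8 + 5)/(2*3 + 2) = 21/8.
Compare the errors: |x - 8/3| = |61*3 - 8*23|/(23*3) = 1/69, and |x - 21/8| = |61*8 - 21*23|/(23*8) = 5/184.
Cross-multiplying, 1*184 = 184 < 345 = 5*69, so 1/69 is smaller: the convergent 8/3 is closer to x than 21/8.

8/3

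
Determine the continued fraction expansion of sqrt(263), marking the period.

[16; (4, 1, 1, 1, 1, 15, 1, 1, 1, 1, 4, 32)]

Write x_i = (sqrt(263) + m_i)/d_i with (m_0, d_0) = (0, 1). a_0 = floor(sqrt(263)) = 16, since 16^2 = 256 <= 263 < 289 = 17^2.
Iterate m_{i+1} = d_i*a_i - m_i, d_{i+1} = (263 - m_{i+1}^2)/d_i, a_{i+1} = floor((a_0 + m_{i+1})/d_{i+1}):
  m_1 = 1*16 - 0 = 16, d_1 = (263 - 16^2)/1 = 7/1 = 7, a_1 = floor((16 + 16)/7) = 4.
  m_2 = 7*4 - 16 = 12, d_2 = (263 - 12^2)/7 = 119/7 = 17, a_2 = floor((16 + 12)/17) = 1.
  m_3 = 17*1 - 12 = 5, d_3 = (263 - 5^2)/17 = 238/17 = 14, a_3 = floor((16 + 5)/14) = 1.
  m_4 = 14*1 - 5 = 9, d_4 = (263 - 9^2)/14 = 182/14 = 13, a_4 = floor((16 + 9)/13) = 1.
  m_5 = 13*1 - 9 = 4, d_5 = (263 - 4^2)/13 = 247/13 = 19, a_5 = floor((16 + 4)/19) = 1.
  m_6 = 19*1 - 4 = 15, d_6 = (263 - 15^2)/19 = 38/19 = 2, a_6 = floor((16 + 15)/2) = 15.
  m_7 = 2*15 - 15 = 15, d_7 = (263 - 15^2)/2 = 38/2 = 19, a_7 = floor((16 + 15)/19) = 1.
  m_8 = 19*1 - 15 = 4, d_8 = (263 - 4^2)/19 = 247/19 = 13, a_8 = floor((16 + 4)/13) = 1.
  m_9 = 13*1 - 4 = 9, d_9 = (263 - 9^2)/13 = 182/13 = 14, a_9 = floor((16 + 9)/14) = 1.
  m_10 = 14*1 - 9 = 5, d_10 = (263 - 5^2)/14 = 238/14 = 17, a_10 = floor((16 + 5)/17) = 1.
  m_11 = 17*1 - 5 = 12, d_11 = (263 - 12^2)/17 = 119/17 = 7, a_11 = floor((16 + 12)/7) = 4.
  m_12 = 7*4 - 12 = 16, d_12 = (263 - 16^2)/7 = 7/7 = 1, a_12 = floor((16 + 16)/1) = 32.
  m_13 = 1*32 - 16 = 16, d_13 = (263 - 16^2)/1 = 7/1 = 7: (m_13, d_13) = (m_1, d_1) = (16, 7), so from here the quotients repeat a_1, ..., a_12; the period length is 12.
Hence the expansion of sqrt(263) is a_0 = 16 followed by the repeating block 4, 1, 1, 1, 1, 15, 1, 1, 1, 1, 4, 32 (period 12).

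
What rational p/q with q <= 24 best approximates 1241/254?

44/9

Expand x = 1241/254 as a continued fraction with the Euclidean algorithm:
  1241 = 4*254 + 225, so a_0 = 4.
  254 = 1*225 + 29, so a_1 = 1.
  225 = 7*29 + 22, so a_2 = 7.
  29 = 1*22 + 7, so a_3 = 1.
  22 = 3*7 + 1, so a_4 = 3.
  7 = 7*1 + 0, so a_5 = 7.
so x = [4; 1, 7, 1, 3, 7].
Convergents (p_i = a_i*p_{i-1} + p_{i-2}, q_i = a_i*q_{i-1} + q_{i-2} with p_{-2}=0, p_{-1}=1, q_{-2}=1, q_{-1}=0), until the denominator exceeds 24:
  i=0: a_0=4, p_0 = 4*1 + 0 = 4, q_0 = 4*0 + 1 = 1.
  i=1: a_1=1, p_1 = 1*4 + 1 = 5, q_1 = 1*1 + 0 = 1.
  i=2: a_2=7, p_2 = 7*5 + 4 = 39, q_2 = 7*1 + 1 = 8.
  i=3: a_3=1, p_3 = 1*39 + 5 = 44, q_3 = 1*8 + 1 = 9.
  i=4: a_4=3, p_4 = 3*44 + 39 = 171, q_4 = 3*9 + 8 = 35.
q_4 = 35 > 24, so the last convergent with denominator <= 24 is p_3/q_3 = 44/9.
The closest fraction with denominator <= 24 is either p_3/q_3 or the intermediate fraction (k*p_3 + p_2)/(k*q_3 + q_2) with the largest k >= 1 whose denominator stays <= 24; these approach x as k grows, and every other convergent or intermediate fraction in range is farther away.
Largest k: floor((24 - q_2)/q_3) = floor((24 - 8)/9) = 1.
That gives (1*44 + 39)/(1*9 + 8) = 83/17.
Compare the errors: |x - 44/9| = |1241*9 - 44*254|/(254*9) = 7/2286, and |x - 83/17| = |1241*17 - 83*254|/(254*17) = 15/4318.
Cross-multiplying, 7*4318 = 30226 < 34290 = 15*2286, so 7/2286 is smaller: the convergent 44/9 is closer to x than 83/17.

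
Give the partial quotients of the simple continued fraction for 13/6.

Run the Euclidean algorithm on 13 and 6; the successive quotients are the partial quotients a_0, a_1, ... (each step inverts the fractional part left over by the previous one):
  13 = 2*6 + 1, so a_0 = 2.
  6 = 6*1 + 0, so a_1 = 6.
The remainder reaches 0 after 2 divisions, so the expansion has 2 partial quotients, read off in order.

[2; 6]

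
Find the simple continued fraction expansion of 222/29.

Run the Euclidean algorithm on 222 and 29; the successive quotients are the partial quotients a_0, a_1, ... (each step inverts the fractional part left over by the previous one):
  222 = 7*29 + 19, so a_0 = 7.
  29 = 1*19 + 10, so a_1 = 1.
  19 = 1*10 + 9, so a_2 = 1.
  10 = 1*9 + 1, so a_3 = 1.
  9 = 9*1 + 0, so a_4 = 9.
The remainder reaches 0 after 5 divisions, so the expansion has 5 partial quotients, read off in order.

[7; 1, 1, 1, 9]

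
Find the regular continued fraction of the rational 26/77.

[0; 2, 1, 25]

Run the Euclidean algorithm on 26 and 77; the successive quotients are the partial quotients a_0, a_1, ... (each step inverts the fractional part left over by the previous one):
  26 = 0*77 + 26, so a_0 = 0.
  77 = 2*26 + 25, so a_1 = 2.
  26 = 1*25 + 1, so a_2 = 1.
  25 = 25*1 + 0, so a_3 = 25.
The remainder reaches 0 after 4 divisions, so the expansion has 4 partial quotients, read off in order.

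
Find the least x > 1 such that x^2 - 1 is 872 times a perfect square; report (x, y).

First expand sqrt(872) as a continued fraction. With x_i = (sqrt(872) + m_i)/d_i and (m_0, d_0) = (0, 1): a_0 = floor(sqrt(872)) = 29, since 29^2 = 841 <= 872 < 900 = 30^2.
Iterate m_{i+1} = d_i*a_i - m_i, d_{i+1} = (872 - m_{i+1}^2)/d_i, a_{i+1} = floor((a_0 + m_{i+1})/d_{i+1}):
  m_1 = 1*29 - 0 = 29, d_1 = (872 - 29^2)/1 = 31/1 = 31, a_1 = floor((29 + 29)/31) = 1.
  m_2 = 31*1 - 29 = 2, d_2 = (872 - 2^2)/31 = 868/31 = 28, a_2 = floor((29 + 2)/28) = 1.
  m_3 = 28*1 - 2 = 26, d_3 = (872 - 26^2)/28 = 196/28 = 7, a_3 = floor((29 + 26)/7) = 7.
  m_4 = 7*7 - 26 = 23, d_4 = (872 - 23^2)/7 = 343/7 = 49, a_4 = floor((29 + 23)/49) = 1.
  m_5 = 49*1 - 23 = 26, d_5 = (872 - 26^2)/49 = 196/49 = 4, a_5 = floor((29 + 26)/4) = 13.
  m_6 = 4*13 - 26 = 26, d_6 = (872 - 26^2)/4 = 196/4 = 49, a_6 = floor((29 + 26)/49) = 1.
  m_7 = 49*1 - 26 = 23, d_7 = (872 - 23^2)/49 = 343/49 = 7, a_7 = floor((29 + 23)/7) = 7.
  m_8 = 7*7 - 23 = 26, d_8 = (872 - 26^2)/7 = 196/7 = 28, a_8 = floor((29 + 26)/28) = 1.
  m_9 = 28*1 - 26 = 2, d_9 = (872 - 2^2)/28 = 868/28 = 31, a_9 = floor((29 + 2)/31) = 1.
  m_10 = 31*1 - 2 = 29, d_10 = (872 - 29^2)/31 = 31/31 = 1, a_10 = floor((29 + 29)/1) = 58.
  m_11 = 1*58 - 29 = 29, d_11 = (872 - 29^2)/1 = 31/1 = 31: (m_11, d_11) = (m_1, d_1) = (29, 31), so from here the quotients repeat a_1, ..., a_10; the period length is 10.
So sqrt(872) = [29; (1, 1, 7, 1, 13, 1, 7, 1, 1, 58)] with period length k = 10.
k is even, so the fundamental solution of x^2 - 872y^2 = 1 is (p_{k-1}, q_{k-1}) = (p_9, q_9); compute convergents through index 9.
Convergents (p_i = a_i*p_{i-1} + p_{i-2}, q_i = a_i*q_{i-1} + q_{i-2} with p_{-2}=0, p_{-1}=1, q_{-2}=1, q_{-1}=0):
  i=0: a_0=29, p_0 = 29*1 + 0 = 29, q_0 = 29*0 + 1 = 1.
  i=1: a_1=1, p_1 = 1*29 + 1 = 30, q_1 = 1*1 + 0 = 1.
  i=2: a_2=1, p_2 = 1*30 + 29 = 59, q_2 = 1*1 + 1 = 2.
  i=3: a_3=7, p_3 = 7*59 + 30 = 443, q_3 = 7*2 + 1 = 15.
  i=4: a_4=1, p_4 = 1*443 + 59 = 502, q_4 = 1*15 + 2 = 17.
  i=5: a_5=13, p_5 = 13*502 + 443 = 6969, q_5 = 13*17 + 15 = 236.
  i=6: a_6=1, p_6 = 1*6969 + 502 = 7471, q_6 = 1*236 + 17 = 253.
  i=7: a_7=7, p_7 = 7*7471 + 6969 = 59266, q_7 = 7*253 + 236 = 2007.
  i=8: a_8=1, p_8 = 1*59266 + 7471 = 66737, q_8 = 1*2007 + 253 = 2260.
  i=9: a_9=1, p_9 = 1*66737 + 59266 = 126003, q_9 = 1*2260 + 2007 = 4267.
Check: 126003^2 - 872*4267^2 = 15876756009 - 15876756008 = 1, so (x, y) = (126003, 4267) solves the equation, and by the theorem it is the least positive solution.

(x, y) = (126003, 4267)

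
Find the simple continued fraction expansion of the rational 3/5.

[0; 1, 1, 2]

Run the Euclidean algorithm on 3 and 5; the successive quotients are the partial quotients a_0, a_1, ... (each step inverts the fractional part left over by the previous one):
  3 = 0*5 + 3, so a_0 = 0.
  5 = 1*3 + 2, so a_1 = 1.
  3 = 1*2 + 1, so a_2 = 1.
  2 = 2*1 + 0, so a_3 = 2.
The remainder reaches 0 after 4 divisions, so the expansion has 4 partial quotients, read off in order.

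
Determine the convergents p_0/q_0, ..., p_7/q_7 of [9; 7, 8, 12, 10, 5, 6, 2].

9/1, 64/7, 521/57, 6316/691, 63681/6967, 324721/35526, 2012007/220123, 4348735/475772

Using the convergent recurrence p_i = a_i*p_{i-1} + p_{i-2}, q_i = a_i*q_{i-1} + q_{i-2} with p_{-2}=0, p_{-1}=1, q_{-2}=1, q_{-1}=0:
  i=0: a_0=9, p_0 = 9*1 + 0 = 9, q_0 = 9*0 + 1 = 1.
  i=1: a_1=7, p_1 = 7*9 + 1 = 64, q_1 = 7*1 + 0 = 7.
  i=2: a_2=8, p_2 = 8*64 + 9 = 521, q_2 = 8*7 + 1 = 57.
  i=3: a_3=12, p_3 = 12*521 + 64 = 6316, q_3 = 12*57 + 7 = 691.
  i=4: a_4=10, p_4 = 10*6316 + 521 = 63681, q_4 = 10*691 + 57 = 6967.
  i=5: a_5=5, p_5 = 5*63681 + 6316 = 324721, q_5 = 5*6967 + 691 = 35526.
  i=6: a_6=6, p_6 = 6*324721 + 63681 = 2012007, q_6 = 6*35526 + 6967 = 220123.
  i=7: a_7=2, p_7 = 2*2012007 + 324721 = 4348735, q_7 = 2*220123 + 35526 = 475772.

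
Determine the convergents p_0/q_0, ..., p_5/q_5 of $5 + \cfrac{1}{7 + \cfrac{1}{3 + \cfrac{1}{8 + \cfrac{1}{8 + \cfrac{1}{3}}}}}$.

Using the convergent recurrence p_i = a_i*p_{i-1} + p_{i-2}, q_i = a_i*q_{i-1} + q_{i-2} with p_{-2}=0, p_{-1}=1, q_{-2}=1, q_{-1}=0:
  i=0: a_0=5, p_0 = 5*1 + 0 = 5, q_0 = 5*0 + 1 = 1.
  i=1: a_1=7, p_1 = 7*5 + 1 = 36, q_1 = 7*1 + 0 = 7.
  i=2: a_2=3, p_2 = 3*36 + 5 = 113, q_2 = 3*7 + 1 = 22.
  i=3: a_3=8, p_3 = 8*113 + 36 = 940, q_3 = 8*22 + 7 = 183.
  i=4: a_4=8, p_4 = 8*940 + 113 = 7633, q_4 = 8*183 + 22 = 1486.
  i=5: a_5=3, p_5 = 3*7633 + 940 = 23839, q_5 = 3*1486 + 183 = 4641.

5/1, 36/7, 113/22, 940/183, 7633/1486, 23839/4641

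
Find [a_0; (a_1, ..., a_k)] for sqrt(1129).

[33; (1, 1, 1, 1, 66)]

Write x_i = (sqrt(1129) + m_i)/d_i with (m_0, d_0) = (0, 1). a_0 = floor(sqrt(1129)) = 33, since 33^2 = 1089 <= 1129 < 1156 = 34^2.
Iterate m_{i+1} = d_i*a_i - m_i, d_{i+1} = (1129 - m_{i+1}^2)/d_i, a_{i+1} = floor((a_0 + m_{i+1})/d_{i+1}):
  m_1 = 1*33 - 0 = 33, d_1 = (1129 - 33^2)/1 = 40/1 = 40, a_1 = floor((33 + 33)/40) = 1.
  m_2 = 40*1 - 33 = 7, d_2 = (1129 - 7^2)/40 = 1080/40 = 27, a_2 = floor((33 + 7)/27) = 1.
  m_3 = 27*1 - 7 = 20, d_3 = (1129 - 20^2)/27 = 729/27 = 27, a_3 = floor((33 + 20)/27) = 1.
  m_4 = 27*1 - 20 = 7, d_4 = (1129 - 7^2)/27 = 1080/27 = 40, a_4 = floor((33 + 7)/40) = 1.
  m_5 = 40*1 - 7 = 33, d_5 = (1129 - 33^2)/40 = 40/40 = 1, a_5 = floor((33 + 33)/1) = 66.
  m_6 = 1*66 - 33 = 33, d_6 = (1129 - 33^2)/1 = 40/1 = 40: (m_6, d_6) = (m_1, d_1) = (33, 40), so from here the quotients repeat a_1, ..., a_5; the period length is 5.
Hence the expansion of sqrt(1129) is a_0 = 33 followed by the repeating block 1, 1, 1, 1, 66 (period 5).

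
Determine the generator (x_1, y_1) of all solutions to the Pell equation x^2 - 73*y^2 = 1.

First expand sqrt(73) as a continued fraction. With x_i = (sqrt(73) + m_i)/d_i and (m_0, d_0) = (0, 1): a_0 = floor(sqrt(73)) = 8, since 8^2 = 64 <= 73 < 81 = 9^2.
Iterate m_{i+1} = d_i*a_i - m_i, d_{i+1} = (73 - m_{i+1}^2)/d_i, a_{i+1} = floor((a_0 + m_{i+1})/d_{i+1}):
  m_1 = 1*8 - 0 = 8, d_1 = (73 - 8^2)/1 = 9/1 = 9, a_1 = floor((8 + 8)/9) = 1.
  m_2 = 9*1 - 8 = 1, d_2 = (73 - 1^2)/9 = 72/9 = 8, a_2 = floor((8 + 1)/8) = 1.
  m_3 = 8*1 - 1 = 7, d_3 = (73 - 7^2)/8 = 24/8 = 3, a_3 = floor((8 + 7)/3) = 5.
  m_4 = 3*5 - 7 = 8, d_4 = (73 - 8^2)/3 = 9/3 = 3, a_4 = floor((8 + 8)/3) = 5.
  m_5 = 3*5 - 8 = 7, d_5 = (73 - 7^2)/3 = 24/3 = 8, a_5 = floor((8 + 7)/8) = 1.
  m_6 = 8*1 - 7 = 1, d_6 = (73 - 1^2)/8 = 72/8 = 9, a_6 = floor((8 + 1)/9) = 1.
  m_7 = 9*1 - 1 = 8, d_7 = (73 - 8^2)/9 = 9/9 = 1, a_7 = floor((8 + 8)/1) = 16.
  m_8 = 1*16 - 8 = 8, d_8 = (73 - 8^2)/1 = 9/1 = 9: (m_8, d_8) = (m_1, d_1) = (8, 9), so from here the quotients repeat a_1, ..., a_7; the period length is 7.
So sqrt(73) = [8; (1, 1, 5, 5, 1, 1, 16)] with period length k = 7.
k is odd, so (p_{k-1}, q_{k-1}) only solves x^2 - 73y^2 = -1 and the fundamental solution of x^2 - 73y^2 = 1 is (p_{2k-1}, q_{2k-1}) = (p_13, q_13); compute convergents through index 13, running through the period twice.
Convergents (p_i = a_i*p_{i-1} + p_{i-2}, q_i = a_i*q_{i-1} + q_{i-2} with p_{-2}=0, p_{-1}=1, q_{-2}=1, q_{-1}=0):
  i=0: a_0=8, p_0 = 8*1 + 0 = 8, q_0 = 8*0 + 1 = 1.
  i=1: a_1=1, p_1 = 1*8 + 1 = 9, q_1 = 1*1 + 0 = 1.
  i=2: a_2=1, p_2 = 1*9 + 8 = 17, q_2 = 1*1 + 1 = 2.
  i=3: a_3=5, p_3 = 5*17 + 9 = 94, q_3 = 5*2 + 1 = 11.
  i=4: a_4=5, p_4 = 5*94 + 17 = 487, q_4 = 5*11 + 2 = 57.
  i=5: a_5=1, p_5 = 1*487 + 94 = 581, q_5 = 1*57 + 11 = 68.
  i=6: a_6=1, p_6 = 1*581 + 487 = 1068, q_6 = 1*68 + 57 = 125.
  i=7: a_7=16, p_7 = 16*1068 + 581 = 17669, q_7 = 16*125 + 68 = 2068.
  i=8: a_8=1, p_8 = 1*17669 + 1068 = 18737, q_8 = 1*2068 + 125 = 2193.
  i=9: a_9=1, p_9 = 1*18737 + 17669 = 36406, q_9 = 1*2193 + 2068 = 4261.
  i=10: a_10=5, p_10 = 5*36406 + 18737 = 200767, q_10 = 5*4261 + 2193 = 23498.
  i=11: a_11=5, p_11 = 5*200767 + 36406 = 1040241, q_11 = 5*23498 + 4261 = 121751.
  i=12: a_12=1, p_12 = 1*1040241 + 200767 = 1241008, q_12 = 1*121751 + 23498 = 145249.
  i=13: a_13=1, p_13 = 1*1241008 + 1040241 = 2281249, q_13 = 1*145249 + 121751 = 267000.
Indeed p_6^2 - 73*q_6^2 = 1140624 - 1140625 = -1, not +1.
Check: 2281249^2 - 73*267000^2 = 5204097000001 - 5204097000000 = 1, so (x, y) = (2281249, 267000) solves the equation, and by the theorem it is the least positive solution.

(x, y) = (2281249, 267000)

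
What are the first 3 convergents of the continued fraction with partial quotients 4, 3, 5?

Using the convergent recurrence p_i = a_i*p_{i-1} + p_{i-2}, q_i = a_i*q_{i-1} + q_{i-2} with p_{-2}=0, p_{-1}=1, q_{-2}=1, q_{-1}=0:
  i=0: a_0=4, p_0 = 4*1 + 0 = 4, q_0 = 4*0 + 1 = 1.
  i=1: a_1=3, p_1 = 3*4 + 1 = 13, q_1 = 3*1 + 0 = 3.
  i=2: a_2=5, p_2 = 5*13 + 4 = 69, q_2 = 5*3 + 1 = 16.

4/1, 13/3, 69/16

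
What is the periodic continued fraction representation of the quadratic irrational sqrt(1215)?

Write x_i = (sqrt(1215) + m_i)/d_i with (m_0, d_0) = (0, 1). a_0 = floor(sqrt(1215)) = 34, since 34^2 = 1156 <= 1215 < 1225 = 35^2.
Iterate m_{i+1} = d_i*a_i - m_i, d_{i+1} = (1215 - m_{i+1}^2)/d_i, a_{i+1} = floor((a_0 + m_{i+1})/d_{i+1}):
  m_1 = 1*34 - 0 = 34, d_1 = (1215 - 34^2)/1 = 59/1 = 59, a_1 = floor((34 + 34)/59) = 1.
  m_2 = 59*1 - 34 = 25, d_2 = (1215 - 25^2)/59 = 590/59 = 10, a_2 = floor((34 + 25)/10) = 5.
  m_3 = 10*5 - 25 = 25, d_3 = (1215 - 25^2)/10 = 590/10 = 59, a_3 = floor((34 + 25)/59) = 1.
  m_4 = 59*1 - 25 = 34, d_4 = (1215 - 34^2)/59 = 59/59 = 1, a_4 = floor((34 + 34)/1) = 68.
  m_5 = 1*68 - 34 = 34, d_5 = (1215 - 34^2)/1 = 59/1 = 59: (m_5, d_5) = (m_1, d_1) = (34, 59), so from here the quotients repeat a_1, ..., a_4; the period length is 4.
Hence the expansion of sqrt(1215) is a_0 = 34 followed by the repeating block 1, 5, 1, 68 (period 4).

[34; (1, 5, 1, 68)]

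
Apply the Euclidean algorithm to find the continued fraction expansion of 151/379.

Run the Euclidean algorithm on 151 and 379; the successive quotients are the partial quotients a_0, a_1, ... (each step inverts the fractional part left over by the previous one):
  151 = 0*379 + 151, so a_0 = 0.
  379 = 2*151 + 77, so a_1 = 2.
  151 = 1*77 + 74, so a_2 = 1.
  77 = 1*74 + 3, so a_3 = 1.
  74 = 24*3 + 2, so a_4 = 24.
  3 = 1*2 + 1, so a_5 = 1.
  2 = 2*1 + 0, so a_6 = 2.
The remainder reaches 0 after 7 divisions, so the expansion has 7 partial quotients, read off in order.

[0; 2, 1, 1, 24, 1, 2]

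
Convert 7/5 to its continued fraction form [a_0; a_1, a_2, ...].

[1; 2, 2]

Run the Euclidean algorithm on 7 and 5; the successive quotients are the partial quotients a_0, a_1, ... (each step inverts the fractional part left over by the previous one):
  7 = 1*5 + 2, so a_0 = 1.
  5 = 2*2 + 1, so a_1 = 2.
  2 = 2*1 + 0, so a_2 = 2.
The remainder reaches 0 after 3 divisions, so the expansion has 3 partial quotients, read off in order.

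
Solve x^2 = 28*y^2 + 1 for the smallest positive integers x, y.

(x, y) = (127, 24)

First expand sqrt(28) as a continued fraction. With x_i = (sqrt(28) + m_i)/d_i and (m_0, d_0) = (0, 1): a_0 = floor(sqrt(28)) = 5, since 5^2 = 25 <= 28 < 36 = 6^2.
Iterate m_{i+1} = d_i*a_i - m_i, d_{i+1} = (28 - m_{i+1}^2)/d_i, a_{i+1} = floor((a_0 + m_{i+1})/d_{i+1}):
  m_1 = 1*5 - 0 = 5, d_1 = (28 - 5^2)/1 = 3/1 = 3, a_1 = floor((5 + 5)/3) = 3.
  m_2 = 3*3 - 5 = 4, d_2 = (28 - 4^2)/3 = 12/3 = 4, a_2 = floor((5 + 4)/4) = 2.
  m_3 = 4*2 - 4 = 4, d_3 = (28 - 4^2)/4 = 12/4 = 3, a_3 = floor((5 + 4)/3) = 3.
  m_4 = 3*3 - 4 = 5, d_4 = (28 - 5^2)/3 = 3/3 = 1, a_4 = floor((5 + 5)/1) = 10.
  m_5 = 1*10 - 5 = 5, d_5 = (28 - 5^2)/1 = 3/1 = 3: (m_5, d_5) = (m_1, d_1) = (5, 3), so from here the quotients repeat a_1, ..., a_4; the period length is 4.
So sqrt(28) = [5; (3, 2, 3, 10)] with period length k = 4.
k is even, so the fundamental solution of x^2 - 28y^2 = 1 is (p_{k-1}, q_{k-1}) = (p_3, q_3); compute convergents through index 3.
Convergents (p_i = a_i*p_{i-1} + p_{i-2}, q_i = a_i*q_{i-1} + q_{i-2} with p_{-2}=0, p_{-1}=1, q_{-2}=1, q_{-1}=0):
  i=0: a_0=5, p_0 = 5*1 + 0 = 5, q_0 = 5*0 + 1 = 1.
  i=1: a_1=3, p_1 = 3*5 + 1 = 16, q_1 = 3*1 + 0 = 3.
  i=2: a_2=2, p_2 = 2*16 + 5 = 37, q_2 = 2*3 + 1 = 7.
  i=3: a_3=3, p_3 = 3*37 + 16 = 127, q_3 = 3*7 + 3 = 24.
Check: 127^2 - 28*24^2 = 16129 - 16128 = 1, so (x, y) = (127, 24) solves the equation, and by the theorem it is the least positive solution.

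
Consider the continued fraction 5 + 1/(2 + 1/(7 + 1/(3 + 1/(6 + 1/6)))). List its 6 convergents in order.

Using the convergent recurrence p_i = a_i*p_{i-1} + p_{i-2}, q_i = a_i*q_{i-1} + q_{i-2} with p_{-2}=0, p_{-1}=1, q_{-2}=1, q_{-1}=0:
  i=0: a_0=5, p_0 = 5*1 + 0 = 5, q_0 = 5*0 + 1 = 1.
  i=1: a_1=2, p_1 = 2*5 + 1 = 11, q_1 = 2*1 + 0 = 2.
  i=2: a_2=7, p_2 = 7*11 + 5 = 82, q_2 = 7*2 + 1 = 15.
  i=3: a_3=3, p_3 = 3*82 + 11 = 257, q_3 = 3*15 + 2 = 47.
  i=4: a_4=6, p_4 = 6*257 + 82 = 1624, q_4 = 6*47 + 15 = 297.
  i=5: a_5=6, p_5 = 6*1624 + 257 = 10001, q_5 = 6*297 + 47 = 1829.

5/1, 11/2, 82/15, 257/47, 1624/297, 10001/1829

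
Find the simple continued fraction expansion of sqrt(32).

[5; (1, 1, 1, 10)]

Write x_i = (sqrt(32) + m_i)/d_i with (m_0, d_0) = (0, 1). a_0 = floor(sqrt(32)) = 5, since 5^2 = 25 <= 32 < 36 = 6^2.
Iterate m_{i+1} = d_i*a_i - m_i, d_{i+1} = (32 - m_{i+1}^2)/d_i, a_{i+1} = floor((a_0 + m_{i+1})/d_{i+1}):
  m_1 = 1*5 - 0 = 5, d_1 = (32 - 5^2)/1 = 7/1 = 7, a_1 = floor((5 + 5)/7) = 1.
  m_2 = 7*1 - 5 = 2, d_2 = (32 - 2^2)/7 = 28/7 = 4, a_2 = floor((5 + 2)/4) = 1.
  m_3 = 4*1 - 2 = 2, d_3 = (32 - 2^2)/4 = 28/4 = 7, a_3 = floor((5 + 2)/7) = 1.
  m_4 = 7*1 - 2 = 5, d_4 = (32 - 5^2)/7 = 7/7 = 1, a_4 = floor((5 + 5)/1) = 10.
  m_5 = 1*10 - 5 = 5, d_5 = (32 - 5^2)/1 = 7/1 = 7: (m_5, d_5) = (m_1, d_1) = (5, 7), so from here the quotients repeat a_1, ..., a_4; the period length is 4.
Hence the expansion of sqrt(32) is a_0 = 5 followed by the repeating block 1, 1, 1, 10 (period 4).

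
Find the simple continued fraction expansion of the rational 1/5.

Run the Euclidean algorithm on 1 and 5; the successive quotients are the partial quotients a_0, a_1, ... (each step inverts the fractional part left over by the previous one):
  1 = 0*5 + 1, so a_0 = 0.
  5 = 5*1 + 0, so a_1 = 5.
The remainder reaches 0 after 2 divisions, so the expansion has 2 partial quotients, read off in order.

[0; 5]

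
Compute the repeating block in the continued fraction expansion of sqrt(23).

Write x_i = (sqrt(23) + m_i)/d_i with (m_0, d_0) = (0, 1). a_0 = floor(sqrt(23)) = 4, since 4^2 = 16 <= 23 < 25 = 5^2.
Iterate m_{i+1} = d_i*a_i - m_i, d_{i+1} = (23 - m_{i+1}^2)/d_i, a_{i+1} = floor((a_0 + m_{i+1})/d_{i+1}):
  m_1 = 1*4 - 0 = 4, d_1 = (23 - 4^2)/1 = 7/1 = 7, a_1 = floor((4 + 4)/7) = 1.
  m_2 = 7*1 - 4 = 3, d_2 = (23 - 3^2)/7 = 14/7 = 2, a_2 = floor((4 + 3)/2) = 3.
  m_3 = 2*3 - 3 = 3, d_3 = (23 - 3^2)/2 = 14/2 = 7, a_3 = floor((4 + 3)/7) = 1.
  m_4 = 7*1 - 3 = 4, d_4 = (23 - 4^2)/7 = 7/7 = 1, a_4 = floor((4 + 4)/1) = 8.
  m_5 = 1*8 - 4 = 4, d_5 = (23 - 4^2)/1 = 7/1 = 7: (m_5, d_5) = (m_1, d_1) = (4, 7), so from here the quotients repeat a_1, ..., a_4; the period length is 4.
Hence the expansion of sqrt(23) is a_0 = 4 followed by the repeating block 1, 3, 1, 8 (period 4).

[4; (1, 3, 1, 8)]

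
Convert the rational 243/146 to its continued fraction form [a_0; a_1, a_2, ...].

Run the Euclidean algorithm on 243 and 146; the successive quotients are the partial quotients a_0, a_1, ... (each step inverts the fractional part left over by the previous one):
  243 = 1*146 + 97, so a_0 = 1.
  146 = 1*97 + 49, so a_1 = 1.
  97 = 1*49 + 48, so a_2 = 1.
  49 = 1*48 + 1, so a_3 = 1.
  48 = 48*1 + 0, so a_4 = 48.
The remainder reaches 0 after 5 divisions, so the expansion has 5 partial quotients, read off in order.

[1; 1, 1, 1, 48]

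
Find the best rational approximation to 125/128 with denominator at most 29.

28/29

Expand x = 125/128 as a continued fraction with the Euclidean algorithm:
  125 = 0*128 + 125, so a_0 = 0.
  128 = 1*125 + 3, so a_1 = 1.
  125 = 41*3 + 2, so a_2 = 41.
  3 = 1*2 + 1, so a_3 = 1.
  2 = 2*1 + 0, so a_4 = 2.
so x = [0; 1, 41, 1, 2].
Convergents (p_i = a_i*p_{i-1} + p_{i-2}, q_i = a_i*q_{i-1} + q_{i-2} with p_{-2}=0, p_{-1}=1, q_{-2}=1, q_{-1}=0), until the denominator exceeds 29:
  i=0: a_0=0, p_0 = 0*1 + 0 = 0, q_0 = 0*0 + 1 = 1.
  i=1: a_1=1, p_1 = 1*0 + 1 = 1, q_1 = 1*1 + 0 = 1.
  i=2: a_2=41, p_2 = 41*1 + 0 = 41, q_2 = 41*1 + 1 = 42.
q_2 = 42 > 29, so the last convergent with denominator <= 29 is p_1/q_1 = 1/1.
The closest fraction with denominator <= 29 is either p_1/q_1 or the intermediate fraction (k*p_1 + p_0)/(k*q_1 + q_0) with the largest k >= 1 whose denominator stays <= 29; these approach x as k grows, and every other convergent or intermediate fraction in range is farther away.
Largest k: floor((29 - q_0)/q_1) = floor((29 - 1)/1) = 28.
That gives (28*1 + 0)/(28*1 + 1) = 28/29.
Compare the errors: |x - 1/1| = |125*1 - 1*128|/(128*1) = 3/128, and |x - 28/29| = |125*29 - 28*128|/(128*29) = 41/3712.
Cross-multiplying, 41*128 = 5248 < 11136 = 3*3712, so 41/3712 is smaller: the intermediate fraction 28/29 is closer to x than 1/1.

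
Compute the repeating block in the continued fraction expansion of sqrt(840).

[28; (1, 56)]

Write x_i = (sqrt(840) + m_i)/d_i with (m_0, d_0) = (0, 1). a_0 = floor(sqrt(840)) = 28, since 28^2 = 784 <= 840 < 841 = 29^2.
Iterate m_{i+1} = d_i*a_i - m_i, d_{i+1} = (840 - m_{i+1}^2)/d_i, a_{i+1} = floor((a_0 + m_{i+1})/d_{i+1}):
  m_1 = 1*28 - 0 = 28, d_1 = (840 - 28^2)/1 = 56/1 = 56, a_1 = floor((28 + 28)/56) = 1.
  m_2 = 56*1 - 28 = 28, d_2 = (840 - 28^2)/56 = 56/56 = 1, a_2 = floor((28 + 28)/1) = 56.
  m_3 = 1*56 - 28 = 28, d_3 = (840 - 28^2)/1 = 56/1 = 56: (m_3, d_3) = (m_1, d_1) = (28, 56), so from here the quotients repeat a_1, a_2; the period length is 2.
Hence the expansion of sqrt(840) is a_0 = 28 followed by the repeating block 1, 56 (period 2).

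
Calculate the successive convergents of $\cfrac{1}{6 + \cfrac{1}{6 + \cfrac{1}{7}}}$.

0/1, 1/6, 6/37, 43/265

Using the convergent recurrence p_i = a_i*p_{i-1} + p_{i-2}, q_i = a_i*q_{i-1} + q_{i-2} with p_{-2}=0, p_{-1}=1, q_{-2}=1, q_{-1}=0:
  i=0: a_0=0, p_0 = 0*1 + 0 = 0, q_0 = 0*0 + 1 = 1.
  i=1: a_1=6, p_1 = 6*0 + 1 = 1, q_1 = 6*1 + 0 = 6.
  i=2: a_2=6, p_2 = 6*1 + 0 = 6, q_2 = 6*6 + 1 = 37.
  i=3: a_3=7, p_3 = 7*6 + 1 = 43, q_3 = 7*37 + 6 = 265.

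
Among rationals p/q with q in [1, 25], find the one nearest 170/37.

101/22

Expand x = 170/37 as a continued fraction with the Euclidean algorithm:
  170 = 4*37 + 22, so a_0 = 4.
  37 = 1*22 + 15, so a_1 = 1.
  22 = 1*15 + 7, so a_2 = 1.
  15 = 2*7 + 1, so a_3 = 2.
  7 = 7*1 + 0, so a_4 = 7.
so x = [4; 1, 1, 2, 7].
Convergents (p_i = a_i*p_{i-1} + p_{i-2}, q_i = a_i*q_{i-1} + q_{i-2} with p_{-2}=0, p_{-1}=1, q_{-2}=1, q_{-1}=0), until the denominator exceeds 25:
  i=0: a_0=4, p_0 = 4*1 + 0 = 4, q_0 = 4*0 + 1 = 1.
  i=1: a_1=1, p_1 = 1*4 + 1 = 5, q_1 = 1*1 + 0 = 1.
  i=2: a_2=1, p_2 = 1*5 + 4 = 9, q_2 = 1*1 + 1 = 2.
  i=3: a_3=2, p_3 = 2*9 + 5 = 23, q_3 = 2*2 + 1 = 5.
  i=4: a_4=7, p_4 = 7*23 + 9 = 170, q_4 = 7*5 + 2 = 37.
q_4 = 37 > 25, so the last convergent with denominator <= 25 is p_3/q_3 = 23/5.
The closest fraction with denominator <= 25 is either p_3/q_3 or the intermediate fraction (k*p_3 + p_2)/(k*q_3 + q_2) with the largest k >= 1 whose denominator stays <= 25; these approach x as k grows, and every other convergent or intermediate fraction in range is farther away.
Largest k: floor((25 - q_2)/q_3) = floor((25 - 2)/5) = 4.
That gives (4*23 + 9)/(4*5 + 2) = 101/22.
Compare the errors: |x - 23/5| = |170*5 - 23*37|/(37*5) = 1/185, and |x - 101/22| = |170*22 - 101*37|/(37*22) = 3/814.
Cross-multiplying, 3*185 = 555 < 814 = 1*814, so 3/814 is smaller: the intermediate fraction 101/22 is closer to x than 23/5.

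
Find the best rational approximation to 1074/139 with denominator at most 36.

Expand x = 1074/139 as a continued fraction with the Euclidean algorithm:
  1074 = 7*139 + 101, so a_0 = 7.
  139 = 1*101 + 38, so a_1 = 1.
  101 = 2*38 + 25, so a_2 = 2.
  38 = 1*25 + 13, so a_3 = 1.
  25 = 1*13 + 12, so a_4 = 1.
  13 = 1*12 + 1, so a_5 = 1.
  12 = 12*1 + 0, so a_6 = 12.
so x = [7; 1, 2, 1, 1, 1, 12].
Convergents (p_i = a_i*p_{i-1} + p_{i-2}, q_i = a_i*q_{i-1} + q_{i-2} with p_{-2}=0, p_{-1}=1, q_{-2}=1, q_{-1}=0), until the denominator exceeds 36:
  i=0: a_0=7, p_0 = 7*1 + 0 = 7, q_0 = 7*0 + 1 = 1.
  i=1: a_1=1, p_1 = 1*7 + 1 = 8, q_1 = 1*1 + 0 = 1.
  i=2: a_2=2, p_2 = 2*8 + 7 = 23, q_2 = 2*1 + 1 = 3.
  i=3: a_3=1, p_3 = 1*23 + 8 = 31, q_3 = 1*3 + 1 = 4.
  i=4: a_4=1, p_4 = 1*31 + 23 = 54, q_4 = 1*4 + 3 = 7.
  i=5: a_5=1, p_5 = 1*54 + 31 = 85, q_5 = 1*7 + 4 = 11.
  i=6: a_6=12, p_6 = 12*85 + 54 = 1074, q_6 = 12*11 + 7 = 139.
q_6 = 139 > 36, so the last convergent with denominator <= 36 is p_5/q_5 = 85/11.
The closest fraction with denominator <= 36 is either p_5/q_5 or the intermediate fraction (k*p_5 + p_4)/(k*q_5 + q_4) with the largest k >= 1 whose denominator stays <= 36; these approach x as k grows, and every other convergent or intermediate fraction in range is farther away.
Largest k: floor((36 - q_4)/q_5) = floor((36 - 7)/11) = 2.
That gives (2*85 + 54)/(2*11 + 7) = 224/29.
Compare the errors: |x - 85/11| = |1074*11 - 85*139|/(139*11) = 1/1529, and |x - 224/29| = |1074*29 - 224*139|/(139*29) = 10/4031.
Cross-multiplying, 1*4031 = 4031 < 15290 = 10*1529, so 1/1529 is smaller: the convergent 85/11 is closer to x than 224/29.

85/11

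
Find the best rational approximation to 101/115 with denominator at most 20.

7/8

Expand x = 101/115 as a continued fraction with the Euclidean algorithm:
  101 = 0*115 + 101, so a_0 = 0.
  115 = 1*101 + 14, so a_1 = 1.
  101 = 7*14 + 3, so a_2 = 7.
  14 = 4*3 + 2, so a_3 = 4.
  3 = 1*2 + 1, so a_4 = 1.
  2 = 2*1 + 0, so a_5 = 2.
so x = [0; 1, 7, 4, 1, 2].
Convergents (p_i = a_i*p_{i-1} + p_{i-2}, q_i = a_i*q_{i-1} + q_{i-2} with p_{-2}=0, p_{-1}=1, q_{-2}=1, q_{-1}=0), until the denominator exceeds 20:
  i=0: a_0=0, p_0 = 0*1 + 0 = 0, q_0 = 0*0 + 1 = 1.
  i=1: a_1=1, p_1 = 1*0 + 1 = 1, q_1 = 1*1 + 0 = 1.
  i=2: a_2=7, p_2 = 7*1 + 0 = 7, q_2 = 7*1 + 1 = 8.
  i=3: a_3=4, p_3 = 4*7 + 1 = 29, q_3 = 4*8 + 1 = 33.
q_3 = 33 > 20, so the last convergent with denominator <= 20 is p_2/q_2 = 7/8.
The closest fraction with denominator <= 20 is either p_2/q_2 or the intermediate fraction (k*p_2 + p_1)/(k*q_2 + q_1) with the largest k >= 1 whose denominator stays <= 20; these approach x as k grows, and every other convergent or intermediate fraction in range is farther away.
Largest k: floor((20 - q_1)/q_2) = floor((20 - 1)/8) = 2.
That gives (2*7 + 1)/(2*8 + 1) = 15/17.
Compare the errors: |x - 7/8| = |101*8 - 7*115|/(115*8) = 3/920, and |x - 15/17| = |101*17 - 15*115|/(115*17) = 8/1955.
Cross-multiplying, 3*1955 = 5865 < 7360 = 8*920, so 3/920 is smaller: the convergent 7/8 is closer to x than 15/17.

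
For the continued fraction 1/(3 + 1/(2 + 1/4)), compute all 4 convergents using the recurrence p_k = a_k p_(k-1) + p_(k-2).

0/1, 1/3, 2/7, 9/31

Using the convergent recurrence p_i = a_i*p_{i-1} + p_{i-2}, q_i = a_i*q_{i-1} + q_{i-2} with p_{-2}=0, p_{-1}=1, q_{-2}=1, q_{-1}=0:
  i=0: a_0=0, p_0 = 0*1 + 0 = 0, q_0 = 0*0 + 1 = 1.
  i=1: a_1=3, p_1 = 3*0 + 1 = 1, q_1 = 3*1 + 0 = 3.
  i=2: a_2=2, p_2 = 2*1 + 0 = 2, q_2 = 2*3 + 1 = 7.
  i=3: a_3=4, p_3 = 4*2 + 1 = 9, q_3 = 4*7 + 3 = 31.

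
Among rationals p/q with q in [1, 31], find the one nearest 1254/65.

463/24

Expand x = 1254/65 as a continued fraction with the Euclidean algorithm:
  1254 = 19*65 + 19, so a_0 = 19.
  65 = 3*19 + 8, so a_1 = 3.
  19 = 2*8 + 3, so a_2 = 2.
  8 = 2*3 + 2, so a_3 = 2.
  3 = 1*2 + 1, so a_4 = 1.
  2 = 2*1 + 0, so a_5 = 2.
so x = [19; 3, 2, 2, 1, 2].
Convergents (p_i = a_i*p_{i-1} + p_{i-2}, q_i = a_i*q_{i-1} + q_{i-2} with p_{-2}=0, p_{-1}=1, q_{-2}=1, q_{-1}=0), until the denominator exceeds 31:
  i=0: a_0=19, p_0 = 19*1 + 0 = 19, q_0 = 19*0 + 1 = 1.
  i=1: a_1=3, p_1 = 3*19 + 1 = 58, q_1 = 3*1 + 0 = 3.
  i=2: a_2=2, p_2 = 2*58 + 19 = 135, q_2 = 2*3 + 1 = 7.
  i=3: a_3=2, p_3 = 2*135 + 58 = 328, q_3 = 2*7 + 3 = 17.
  i=4: a_4=1, p_4 = 1*328 + 135 = 463, q_4 = 1*17 + 7 = 24.
  i=5: a_5=2, p_5 = 2*463 + 328 = 1254, q_5 = 2*24 + 17 = 65.
q_5 = 65 > 31, so the last convergent with denominator <= 31 is p_4/q_4 = 463/24.
The closest fraction with denominator <= 31 is either p_4/q_4 or the intermediate fraction (k*p_4 + p_3)/(k*q_4 + q_3) with the largest k >= 1 whose denominator stays <= 31; these approach x as k grows, and every other convergent or intermediate fraction in range is farther away.
Largest k: floor((31 - q_3)/q_4) = floor((31 - 17)/24) = 0.
Since k = 0, no intermediate fraction beyond p_4/q_4 has denominator <= 31, so the convergent 463/24 is the closest (its error is |1254*24 - 463*65|/(65*24) = 1/1560).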